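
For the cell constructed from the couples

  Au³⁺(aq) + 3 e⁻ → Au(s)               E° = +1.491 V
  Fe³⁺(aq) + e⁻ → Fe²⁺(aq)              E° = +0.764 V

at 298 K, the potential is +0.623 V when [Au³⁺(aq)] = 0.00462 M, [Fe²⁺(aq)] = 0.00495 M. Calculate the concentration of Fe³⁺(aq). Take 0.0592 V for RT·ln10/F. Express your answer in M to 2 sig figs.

0.047 M

The Au³⁺/Au couple has the larger reduction potential, so it is the cathode: E°cell = +1.491 − (+0.764) = +0.727 V and n = 3.
Rearranging E = E° − (0.0592/n)·log Q gives log Q = 3(+0.727 − (+0.623))/0.0592 = 5.270.
Balancing electrons gives Au³⁺(aq) + 3 Fe²⁺(aq) → Au(s) + 3 Fe³⁺(aq); thus Q = [Fe³⁺(aq)]^3 / ([Au³⁺(aq)]·[Fe²⁺(aq)]^3).
Solving for the unknown gives log [Fe³⁺(aq)] = −1.327, so [Fe³⁺(aq)] ≈ 0.047 M.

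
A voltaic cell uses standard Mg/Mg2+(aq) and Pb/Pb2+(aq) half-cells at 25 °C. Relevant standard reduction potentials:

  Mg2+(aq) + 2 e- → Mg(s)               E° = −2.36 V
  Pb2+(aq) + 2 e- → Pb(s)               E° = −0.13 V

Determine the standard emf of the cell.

The Pb²⁺/Pb couple has the higher E°, so Pb ion is reduced (cathode) and Mg is oxidized (anode).
E°cell = E°(cathode) − E°(anode) = −0.13 − (−2.36) = +2.23 V.

+2.23 V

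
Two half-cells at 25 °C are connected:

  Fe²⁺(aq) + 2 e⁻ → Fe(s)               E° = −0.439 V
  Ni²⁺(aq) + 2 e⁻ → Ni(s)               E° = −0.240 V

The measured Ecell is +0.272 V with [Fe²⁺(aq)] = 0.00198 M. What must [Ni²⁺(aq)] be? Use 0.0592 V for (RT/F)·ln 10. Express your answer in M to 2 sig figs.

Ni²⁺/Ni is the cathode (higher E°); E°cell = −0.240 − (−0.439) = +0.199 V with n = 2.
Since E = E° − (0.0592/n)·log Q, log Q = n(E° − E)/0.0592 = −2.466.
For Ni²⁺(aq) + Fe(s) → Ni(s) + Fe²⁺(aq), the reaction quotient is Q = [Fe²⁺(aq)] / [Ni²⁺(aq)].
Substituting the known concentrations and solving, log [Ni²⁺(aq)] = −0.237 and [Ni²⁺(aq)] = 0.58 M.

0.58 M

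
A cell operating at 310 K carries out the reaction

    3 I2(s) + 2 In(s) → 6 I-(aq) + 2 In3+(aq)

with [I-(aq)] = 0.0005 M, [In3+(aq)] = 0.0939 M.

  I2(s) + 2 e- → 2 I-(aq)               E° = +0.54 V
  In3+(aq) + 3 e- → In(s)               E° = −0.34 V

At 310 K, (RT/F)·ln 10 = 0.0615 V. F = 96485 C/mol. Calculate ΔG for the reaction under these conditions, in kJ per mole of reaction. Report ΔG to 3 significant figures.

The standard cell potential is +0.54 − (−0.34) = +0.88 V, with n = 6 electrons in the balanced equation.
Q = [I-(aq)]^6·[In3+(aq)]^2 = 1.38×10^−22, so log Q = −21.861 and E = +0.88 − (0.0615/6)(−21.861) = +1.1041 V.
Finally ΔG = −nFE = −(6)(96485 C/mol)(+1.1041 V) = −639 kJ/mol.

−639 kJ/mol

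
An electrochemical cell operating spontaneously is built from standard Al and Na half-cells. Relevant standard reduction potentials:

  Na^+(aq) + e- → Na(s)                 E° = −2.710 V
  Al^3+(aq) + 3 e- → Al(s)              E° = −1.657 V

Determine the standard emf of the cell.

+1.053 V

Of the two couples in this cell, the one with the more positive reduction potential is reduced at the cathode: here that is Al³⁺/Al (−1.657 V); Na⁺/Na (−2.710 V) is the anode.
E°cell = E°(cathode) − E°(anode) = −1.657 − (−2.710) = +1.053 V.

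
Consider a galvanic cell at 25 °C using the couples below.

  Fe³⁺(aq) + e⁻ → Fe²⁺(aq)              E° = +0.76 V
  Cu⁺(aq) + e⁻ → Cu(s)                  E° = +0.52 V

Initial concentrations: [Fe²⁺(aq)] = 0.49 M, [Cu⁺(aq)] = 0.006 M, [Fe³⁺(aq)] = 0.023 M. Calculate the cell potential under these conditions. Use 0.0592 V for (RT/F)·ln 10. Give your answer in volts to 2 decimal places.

+0.29 V

The Fe³⁺/Fe²⁺ couple has the more positive E°, so it is the cathode; Cu⁺/Cu is the anode.
E°cell = +0.76 − (+0.52) = +0.24 V, with n = 1 electron transferred.
Balancing gives Fe³⁺(aq) + Cu(s) → Fe²⁺(aq) + Cu⁺(aq); hence Q = ([Fe²⁺(aq)]·[Cu⁺(aq)]) / [Fe³⁺(aq)] = 0.128 (log Q = −0.893).
By the Nernst equation, E = +0.24 − (0.0592/1)·(−0.893) = +0.29 V.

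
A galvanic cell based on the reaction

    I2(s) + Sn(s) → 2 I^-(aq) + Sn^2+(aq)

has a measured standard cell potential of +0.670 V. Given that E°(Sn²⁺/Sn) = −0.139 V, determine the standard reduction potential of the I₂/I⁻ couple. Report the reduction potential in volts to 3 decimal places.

In the reaction as written the I₂/I⁻ couple is reduced (cathode) and Sn²⁺/Sn is oxidized (anode), so E°cell = E°(I₂/I⁻) − E°(Sn²⁺/Sn).
E°(I₂/I⁻) = E°cell + E°(anode) = +0.670 + (−0.139) = +0.531 V.

+0.531 V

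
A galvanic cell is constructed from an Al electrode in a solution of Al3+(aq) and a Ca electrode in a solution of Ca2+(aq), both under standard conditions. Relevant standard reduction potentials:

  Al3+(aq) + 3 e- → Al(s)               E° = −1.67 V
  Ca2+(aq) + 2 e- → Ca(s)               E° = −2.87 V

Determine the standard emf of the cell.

+1.20 V

The Al³⁺/Al couple has the higher E°, so Al ion is reduced (cathode) and Ca is oxidized (anode).
E°cell = E°(cathode) − E°(anode) = −1.67 − (−2.87) = +1.20 V.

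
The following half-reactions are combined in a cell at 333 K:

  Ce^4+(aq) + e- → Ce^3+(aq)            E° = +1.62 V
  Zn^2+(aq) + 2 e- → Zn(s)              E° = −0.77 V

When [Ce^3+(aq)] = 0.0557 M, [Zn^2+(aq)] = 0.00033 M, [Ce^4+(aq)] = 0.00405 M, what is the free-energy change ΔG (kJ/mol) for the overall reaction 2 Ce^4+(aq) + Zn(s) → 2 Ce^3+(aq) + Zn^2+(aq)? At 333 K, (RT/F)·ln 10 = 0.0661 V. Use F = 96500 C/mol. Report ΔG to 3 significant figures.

E°cell = +1.62 − (−0.77) = +2.39 V; the balanced reaction transfers n = 2 electrons.
The reaction quotient is ([Ce^3+(aq)]^2·[Zn^2+(aq)]) / [Ce^4+(aq)]^2 = 0.0624; by Nernst, E = +2.39 − (0.0661/2)(−1.205) = +2.4298 V.
Then ΔG = −nFE = −2 × 96500 × +2.4298 J/mol = −469 kJ/mol.

−469 kJ/mol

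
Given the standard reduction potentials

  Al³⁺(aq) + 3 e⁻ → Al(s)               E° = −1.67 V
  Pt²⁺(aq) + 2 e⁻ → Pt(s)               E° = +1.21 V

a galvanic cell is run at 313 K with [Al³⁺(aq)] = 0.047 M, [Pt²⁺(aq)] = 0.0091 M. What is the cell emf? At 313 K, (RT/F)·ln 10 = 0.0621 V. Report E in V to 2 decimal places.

+2.84 V

Since E°(Pt²⁺/Pt) > E°(Al³⁺/Al), Pt²⁺/Pt serves as the cathode.
The standard potential is +1.21 − (−1.67) = +2.88 V and the balanced reaction transfers n = 6 electrons.
For the overall reaction 3 Pt²⁺(aq) + 2 Al(s) → 3 Pt(s) + 2 Al³⁺(aq), Q = [Al³⁺(aq)]^2 / [Pt²⁺(aq)]^3 = 2.93×10^3, giving log Q = 3.467.
By the Nernst equation, E = +2.88 − (0.0621/6)·(3.467) = +2.84 V.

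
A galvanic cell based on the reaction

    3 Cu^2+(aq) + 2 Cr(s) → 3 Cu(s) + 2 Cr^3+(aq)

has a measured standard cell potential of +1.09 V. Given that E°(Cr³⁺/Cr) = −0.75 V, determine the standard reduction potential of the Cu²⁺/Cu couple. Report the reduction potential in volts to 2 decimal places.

+0.34 V

In the reaction as written the Cu²⁺/Cu couple is reduced (cathode) and Cr³⁺/Cr is oxidized (anode), so E°cell = E°(Cu²⁺/Cu) − E°(Cr³⁺/Cr).
E°(Cu²⁺/Cu) = E°cell + E°(anode) = +1.09 + (−0.75) = +0.34 V.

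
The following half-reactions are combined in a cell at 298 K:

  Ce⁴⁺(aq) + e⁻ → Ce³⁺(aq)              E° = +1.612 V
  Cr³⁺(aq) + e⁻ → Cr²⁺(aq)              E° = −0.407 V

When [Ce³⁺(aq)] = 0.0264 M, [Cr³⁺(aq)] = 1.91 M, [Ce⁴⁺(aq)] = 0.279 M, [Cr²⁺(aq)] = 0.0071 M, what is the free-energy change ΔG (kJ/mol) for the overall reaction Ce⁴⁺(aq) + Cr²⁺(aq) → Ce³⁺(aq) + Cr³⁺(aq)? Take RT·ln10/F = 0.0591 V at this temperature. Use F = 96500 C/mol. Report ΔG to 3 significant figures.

−187 kJ/mol

The standard cell potential is +1.612 − (−0.407) = +2.019 V, with n = 1 electron in the balanced equation.
Here Q = ([Ce³⁺(aq)]·[Cr³⁺(aq)]) / ([Ce⁴⁺(aq)]·[Cr²⁺(aq)]) = 25.5 (log Q = 1.406), giving E = +2.019 − (0.0591/1)·(1.406) = +1.9359 V.
Then ΔG = −nFE = −1 × 96500 × +1.9359 J/mol = −187 kJ/mol.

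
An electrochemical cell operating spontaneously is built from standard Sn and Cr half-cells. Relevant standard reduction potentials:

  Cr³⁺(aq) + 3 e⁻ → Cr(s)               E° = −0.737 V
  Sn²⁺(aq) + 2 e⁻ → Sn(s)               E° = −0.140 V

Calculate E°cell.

The Sn²⁺/Sn couple has the higher E°, so Sn ion is reduced (cathode) and Cr is oxidized (anode).
E°cell = E°(cathode) − E°(anode) = −0.140 − (−0.737) = +0.597 V.

+0.597 V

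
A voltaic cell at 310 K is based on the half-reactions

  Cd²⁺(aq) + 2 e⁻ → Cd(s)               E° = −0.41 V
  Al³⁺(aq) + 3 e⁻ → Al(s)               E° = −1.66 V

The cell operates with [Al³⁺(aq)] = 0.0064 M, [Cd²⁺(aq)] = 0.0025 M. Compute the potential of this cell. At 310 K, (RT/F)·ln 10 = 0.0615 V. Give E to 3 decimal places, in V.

+1.215 V

The Cd²⁺/Cd couple has the more positive E°, so it is the cathode; Al³⁺/Al is the anode.
The standard potential is −0.41 − (−1.66) = +1.25 V and the balanced reaction transfers n = 6 electrons.
For the overall reaction 3 Cd²⁺(aq) + 2 Al(s) → 3 Cd(s) + 2 Al³⁺(aq), Q = [Al³⁺(aq)]^2 / [Cd²⁺(aq)]^3 = 2.62×10^3, giving log Q = 3.419.
E = E° − (0.0615/n)·log Q = +1.25 − (0.0615/6)(3.419) = +1.215 V.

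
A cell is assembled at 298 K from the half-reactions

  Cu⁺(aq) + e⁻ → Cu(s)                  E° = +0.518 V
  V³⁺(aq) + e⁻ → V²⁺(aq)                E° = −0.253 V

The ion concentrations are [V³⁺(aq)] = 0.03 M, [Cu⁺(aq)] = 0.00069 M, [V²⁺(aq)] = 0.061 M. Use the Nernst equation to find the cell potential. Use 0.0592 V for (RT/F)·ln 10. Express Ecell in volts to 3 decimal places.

The Cu⁺/Cu couple has the more positive E°, so it is the cathode; V³⁺/V²⁺ is the anode.
The standard potential is +0.518 − (−0.253) = +0.771 V and the balanced reaction transfers n = 1 electron.
The balanced reaction is Cu⁺(aq) + V²⁺(aq) → Cu(s) + V³⁺(aq), so Q = [V³⁺(aq)] / ([Cu⁺(aq)]·[V²⁺(aq)]) = 713 and log Q = 2.853.
By the Nernst equation, E = +0.771 − (0.0592/1)·(2.853) = +0.602 V.

+0.602 V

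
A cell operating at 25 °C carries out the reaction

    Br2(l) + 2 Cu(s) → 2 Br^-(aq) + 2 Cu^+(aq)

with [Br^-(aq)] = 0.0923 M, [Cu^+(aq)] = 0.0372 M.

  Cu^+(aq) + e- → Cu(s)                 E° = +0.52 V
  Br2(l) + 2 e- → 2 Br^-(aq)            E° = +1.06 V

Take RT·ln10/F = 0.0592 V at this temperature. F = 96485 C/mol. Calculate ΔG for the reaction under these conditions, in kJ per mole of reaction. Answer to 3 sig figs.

With Br₂/Br⁻ reduced at the cathode, E°cell = +1.06 − (+0.52) = +0.54 V and n = 2.
Q = [Br^-(aq)]^2·[Cu^+(aq)]^2 = 1.18×10^−5, so log Q = −4.929 and E = +0.54 − (0.0592/2)(−4.929) = +0.6859 V.
ΔG = −nFE = −(2)(96485)(+0.6859) J/mol = −132 kJ/mol.

−132 kJ/mol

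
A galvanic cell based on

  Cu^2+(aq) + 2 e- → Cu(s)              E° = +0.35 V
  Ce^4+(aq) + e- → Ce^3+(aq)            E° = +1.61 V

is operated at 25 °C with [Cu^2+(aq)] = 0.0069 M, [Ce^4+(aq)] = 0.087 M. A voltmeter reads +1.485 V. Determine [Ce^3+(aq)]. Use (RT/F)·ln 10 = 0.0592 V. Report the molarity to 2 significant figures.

0.00017 M

The Ce⁴⁺/Ce³⁺ couple has the larger reduction potential, so it is the cathode: E°cell = +1.61 − (+0.35) = +1.26 V and n = 2.
Since E = E° − (0.0592/n)·log Q, log Q = n(E° − E)/0.0592 = −7.601.
Balancing electrons gives 2 Ce^4+(aq) + Cu(s) → 2 Ce^3+(aq) + Cu^2+(aq); thus Q = ([Ce^3+(aq)]^2·[Cu^2+(aq)]) / [Ce^4+(aq)]^2.
Substituting the known concentrations and solving, log [Ce^3+(aq)] = −3.780 and [Ce^3+(aq)] = 0.00017 M.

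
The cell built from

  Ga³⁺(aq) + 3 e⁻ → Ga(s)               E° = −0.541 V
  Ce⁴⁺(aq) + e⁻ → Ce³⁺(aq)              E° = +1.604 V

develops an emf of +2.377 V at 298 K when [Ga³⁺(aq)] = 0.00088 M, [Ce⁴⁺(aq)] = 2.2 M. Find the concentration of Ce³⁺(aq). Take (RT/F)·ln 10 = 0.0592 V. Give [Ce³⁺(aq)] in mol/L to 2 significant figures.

The Ce⁴⁺/Ce³⁺ couple has the larger reduction potential, so it is the cathode: E°cell = +1.604 − (−0.541) = +2.145 V and n = 3.
Rearranging E = E° − (0.0592/n)·log Q gives log Q = 3(+2.145 − (+2.377))/0.0592 = −11.757.
For 3 Ce⁴⁺(aq) + Ga(s) → 3 Ce³⁺(aq) + Ga³⁺(aq), the reaction quotient is Q = ([Ce³⁺(aq)]^3·[Ga³⁺(aq)]) / [Ce⁴⁺(aq)]^3.
Substituting the known concentrations and solving, log [Ce³⁺(aq)] = −2.558 and [Ce³⁺(aq)] = 0.0028 M.

0.0028 M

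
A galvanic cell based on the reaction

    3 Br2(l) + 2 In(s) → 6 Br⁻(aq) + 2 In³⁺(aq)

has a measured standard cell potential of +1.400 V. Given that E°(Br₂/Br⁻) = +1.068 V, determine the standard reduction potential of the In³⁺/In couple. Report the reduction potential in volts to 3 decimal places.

−0.332 V

In the reaction as written the Br₂/Br⁻ couple is reduced (cathode) and In³⁺/In is oxidized (anode), so E°cell = E°(Br₂/Br⁻) − E°(In³⁺/In).
E°(In³⁺/In) = E°(cathode) − E°cell = +1.068 − (+1.400) = −0.332 V.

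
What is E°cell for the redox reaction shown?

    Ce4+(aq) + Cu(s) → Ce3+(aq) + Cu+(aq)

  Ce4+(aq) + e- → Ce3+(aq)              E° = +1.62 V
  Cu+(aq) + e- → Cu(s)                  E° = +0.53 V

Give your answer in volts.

In the reaction as written, Ce4+(aq) is reduced (cathode) and Cu+(aq) is produced by oxidation at the anode.
E°cell = E°(cathode) − E°(anode) = +1.62 − (+0.53) = +1.09 V.

+1.09 V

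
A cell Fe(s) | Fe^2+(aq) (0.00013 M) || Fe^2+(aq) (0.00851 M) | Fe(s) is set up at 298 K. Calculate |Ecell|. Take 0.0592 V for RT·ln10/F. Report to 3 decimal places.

For a concentration cell E°cell = 0, since both electrodes use the same couple.
The compartment with the higher Fe^2+(aq) concentration (0.00851 M) acts as the cathode; ions are reduced there and produced at the dilute (0.00013 M) anode.
With n = 2, Ecell = −(0.0592/2)·log([dilute]/[conc]) = −(0.0592/2)·log(0.00013/0.00851) = +0.054 V.

0.054 V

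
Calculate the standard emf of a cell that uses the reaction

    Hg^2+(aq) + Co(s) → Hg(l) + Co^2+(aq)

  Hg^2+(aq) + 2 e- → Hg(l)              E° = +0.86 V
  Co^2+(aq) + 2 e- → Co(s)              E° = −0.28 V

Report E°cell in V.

Hg^2+(aq) gains electrons, so the Hg²⁺/Hg couple is the cathode; the Co²⁺/Co couple is the anode.
E°cell = E°(cathode) − E°(anode) = +0.86 − (−0.28) = +1.14 V.

+1.14 V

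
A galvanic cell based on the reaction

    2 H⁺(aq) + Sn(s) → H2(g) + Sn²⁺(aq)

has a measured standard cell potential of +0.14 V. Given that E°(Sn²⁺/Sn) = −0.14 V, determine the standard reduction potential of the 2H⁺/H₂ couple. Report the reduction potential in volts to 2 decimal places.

In the reaction as written the 2H⁺/H₂ couple is reduced (cathode) and Sn²⁺/Sn is oxidized (anode), so E°cell = E°(2H⁺/H₂) − E°(Sn²⁺/Sn).
E°(2H⁺/H₂) = E°cell + E°(anode) = +0.14 + (−0.14) = +0.00 V.

+0.00 V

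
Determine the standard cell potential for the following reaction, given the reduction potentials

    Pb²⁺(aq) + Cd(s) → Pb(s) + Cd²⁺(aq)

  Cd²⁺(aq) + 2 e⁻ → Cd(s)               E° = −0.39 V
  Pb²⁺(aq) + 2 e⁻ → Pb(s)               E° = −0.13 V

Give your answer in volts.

+0.26 V

Pb²⁺(aq) gains electrons, so the Pb²⁺/Pb couple is the cathode; the Cd²⁺/Cd couple is the anode.
E°cell = E°(cathode) − E°(anode) = −0.13 − (−0.39) = +0.26 V.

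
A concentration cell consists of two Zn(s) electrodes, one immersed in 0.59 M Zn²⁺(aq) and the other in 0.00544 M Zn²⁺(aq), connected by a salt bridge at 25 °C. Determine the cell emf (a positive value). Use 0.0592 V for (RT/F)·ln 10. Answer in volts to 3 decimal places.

For a concentration cell E°cell = 0, since both electrodes use the same couple.
The compartment with the higher Zn²⁺(aq) concentration (0.59 M) acts as the cathode; ions are reduced there and produced at the dilute (0.00544 M) anode.
With n = 2, Ecell = −(0.0592/2)·log([dilute]/[conc]) = −(0.0592/2)·log(0.00544/0.59) = +0.060 V.

0.060 V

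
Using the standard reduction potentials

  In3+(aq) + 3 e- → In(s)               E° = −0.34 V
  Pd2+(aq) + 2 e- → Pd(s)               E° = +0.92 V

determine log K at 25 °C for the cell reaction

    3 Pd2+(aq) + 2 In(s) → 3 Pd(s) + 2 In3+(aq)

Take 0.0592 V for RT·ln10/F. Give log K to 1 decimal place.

log K = 127.7

The Pd²⁺/Pd couple is reduced (cathode); E°cell = +0.92 − (−0.34) = +1.26 V with n = 6.
At equilibrium E = 0, so log K = nE°cell / 0.0592 = (6)(+1.26) / 0.0592 = 127.7.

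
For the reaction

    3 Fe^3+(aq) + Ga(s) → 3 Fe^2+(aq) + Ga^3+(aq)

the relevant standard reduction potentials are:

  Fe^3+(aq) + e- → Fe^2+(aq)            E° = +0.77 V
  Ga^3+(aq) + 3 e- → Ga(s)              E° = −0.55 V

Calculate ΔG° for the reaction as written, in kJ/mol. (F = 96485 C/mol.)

In the reaction as written Fe^3+(aq) is reduced, so the Fe³⁺/Fe²⁺ couple is the cathode and Ga³⁺/Ga is the anode.
E°cell = +0.77 − (−0.55) = +1.32 V; balancing electrons gives n = 3.
ΔG° = −nFE°cell = −(3)(96485)(+1.32) J/mol = −382 kJ/mol.

−382 kJ/mol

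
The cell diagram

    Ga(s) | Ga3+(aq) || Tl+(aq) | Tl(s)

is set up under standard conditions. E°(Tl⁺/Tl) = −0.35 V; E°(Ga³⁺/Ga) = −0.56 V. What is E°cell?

By convention the left-hand electrode in cell notation is the anode (oxidation) and the right-hand electrode is the cathode (reduction).
E°cell = E°(right) − E°(left) = −0.35 − (−0.56) = +0.21 V.

+0.21 V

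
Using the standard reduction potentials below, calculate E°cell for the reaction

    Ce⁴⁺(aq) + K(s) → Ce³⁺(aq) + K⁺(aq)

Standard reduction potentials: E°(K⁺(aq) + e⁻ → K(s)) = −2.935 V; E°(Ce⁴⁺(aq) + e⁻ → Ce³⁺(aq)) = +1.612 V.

Ce⁴⁺(aq) gains electrons, so the Ce⁴⁺/Ce³⁺ couple is the cathode; the K⁺/K couple is the anode.
E°cell = E°(cathode) − E°(anode) = +1.612 − (−2.935) = +4.547 V.

+4.547 V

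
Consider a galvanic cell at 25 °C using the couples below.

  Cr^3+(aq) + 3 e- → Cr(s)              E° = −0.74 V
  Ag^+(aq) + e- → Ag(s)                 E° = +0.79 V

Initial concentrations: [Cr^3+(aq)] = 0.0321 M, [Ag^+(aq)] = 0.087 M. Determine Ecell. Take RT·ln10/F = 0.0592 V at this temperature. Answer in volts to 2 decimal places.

+1.50 V

The Ag⁺/Ag couple has the more positive E°, so it is the cathode; Cr³⁺/Cr is the anode.
The standard potential is +0.79 − (−0.74) = +1.53 V and the balanced reaction transfers n = 3 electrons.
Balancing gives 3 Ag^+(aq) + Cr(s) → 3 Ag(s) + Cr^3+(aq); hence Q = [Cr^3+(aq)] / [Ag^+(aq)]^3 = 48.7 (log Q = 1.688).
By the Nernst equation, E = +1.53 − (0.0592/3)·(1.688) = +1.50 V.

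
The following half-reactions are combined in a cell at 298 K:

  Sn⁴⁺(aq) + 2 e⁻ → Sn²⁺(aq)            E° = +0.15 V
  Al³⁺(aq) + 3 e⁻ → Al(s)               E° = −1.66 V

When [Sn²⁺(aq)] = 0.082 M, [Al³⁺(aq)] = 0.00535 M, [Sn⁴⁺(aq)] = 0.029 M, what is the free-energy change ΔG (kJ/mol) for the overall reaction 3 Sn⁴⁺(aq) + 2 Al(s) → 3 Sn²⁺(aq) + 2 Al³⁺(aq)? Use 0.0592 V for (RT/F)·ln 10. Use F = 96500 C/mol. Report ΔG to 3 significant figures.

−1070 kJ/mol

The standard cell potential is +0.15 − (−1.66) = +1.81 V, with n = 6 electrons in the balanced equation.
Q = ([Sn²⁺(aq)]^3·[Al³⁺(aq)]^2) / [Sn⁴⁺(aq)]^3 = 0.000647, so log Q = −3.189 and E = +1.81 − (0.0592/6)(−3.189) = +1.8415 V.
Finally ΔG = −nFE = −(6)(96500 C/mol)(+1.8415 V) = −1070 kJ/mol.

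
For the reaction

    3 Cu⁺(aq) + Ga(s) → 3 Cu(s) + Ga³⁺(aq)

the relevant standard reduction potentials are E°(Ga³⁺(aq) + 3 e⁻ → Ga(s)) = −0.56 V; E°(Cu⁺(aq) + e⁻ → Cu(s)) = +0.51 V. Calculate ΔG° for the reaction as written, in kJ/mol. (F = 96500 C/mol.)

−310 kJ/mol

In the reaction as written Cu⁺(aq) is reduced, so the Cu⁺/Cu couple is the cathode and Ga³⁺/Ga is the anode.
E°cell = +0.51 − (−0.56) = +1.07 V; balancing electrons gives n = 3.
ΔG° = −nFE°cell = −(3)(96500)(+1.07) J/mol = −310 kJ/mol.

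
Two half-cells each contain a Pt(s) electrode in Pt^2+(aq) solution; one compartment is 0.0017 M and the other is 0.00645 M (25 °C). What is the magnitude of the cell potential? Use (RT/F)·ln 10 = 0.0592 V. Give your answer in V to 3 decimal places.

0.017 V

For a concentration cell E°cell = 0, since both electrodes use the same couple.
The compartment with the higher Pt^2+(aq) concentration (0.00645 M) acts as the cathode; ions are reduced there and produced at the dilute (0.0017 M) anode.
With n = 2, Ecell = −(0.0592/2)·log([dilute]/[conc]) = −(0.0592/2)·log(0.0017/0.00645) = +0.017 V.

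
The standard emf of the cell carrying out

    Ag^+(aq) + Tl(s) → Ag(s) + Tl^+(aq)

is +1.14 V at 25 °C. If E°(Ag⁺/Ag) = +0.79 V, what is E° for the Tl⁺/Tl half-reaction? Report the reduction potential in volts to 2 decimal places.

In the reaction as written the Ag⁺/Ag couple is reduced (cathode) and Tl⁺/Tl is oxidized (anode), so E°cell = E°(Ag⁺/Ag) − E°(Tl⁺/Tl).
E°(Tl⁺/Tl) = E°(cathode) − E°cell = +0.79 − (+1.14) = −0.35 V.

−0.35 V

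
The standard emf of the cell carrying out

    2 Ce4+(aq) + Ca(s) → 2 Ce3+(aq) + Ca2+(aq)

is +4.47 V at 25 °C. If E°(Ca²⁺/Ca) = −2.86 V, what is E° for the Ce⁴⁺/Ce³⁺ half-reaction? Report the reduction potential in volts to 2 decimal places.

In the reaction as written the Ce⁴⁺/Ce³⁺ couple is reduced (cathode) and Ca²⁺/Ca is oxidized (anode), so E°cell = E°(Ce⁴⁺/Ce³⁺) − E°(Ca²⁺/Ca).
E°(Ce⁴⁺/Ce³⁺) = E°cell + E°(anode) = +4.47 + (−2.86) = +1.61 V.

+1.61 V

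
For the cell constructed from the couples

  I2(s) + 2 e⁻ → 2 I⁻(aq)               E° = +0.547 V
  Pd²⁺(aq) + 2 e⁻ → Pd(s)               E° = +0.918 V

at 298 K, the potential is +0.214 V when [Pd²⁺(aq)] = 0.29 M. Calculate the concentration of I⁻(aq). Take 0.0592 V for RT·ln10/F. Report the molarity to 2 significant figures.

The Pd²⁺/Pd couple has the larger reduction potential, so it is the cathode: E°cell = +0.918 − (+0.547) = +0.371 V and n = 2.
From the Nernst equation, log Q = n(E° − E)/0.0592 = 2·(+0.371 − (+0.214))/0.0592 = 5.304.
The balanced reaction is Pd²⁺(aq) + 2 I⁻(aq) → Pd(s) + I2(s), so Q = 1 / ([Pd²⁺(aq)]·[I⁻(aq)]^2).
Substituting the known concentrations and solving, log [I⁻(aq)] = −2.383 and [I⁻(aq)] = 0.0041 M.

0.0041 M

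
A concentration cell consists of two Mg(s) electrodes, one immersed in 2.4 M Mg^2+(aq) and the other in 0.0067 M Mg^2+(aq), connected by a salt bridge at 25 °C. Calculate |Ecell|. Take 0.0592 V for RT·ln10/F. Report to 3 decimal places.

For a concentration cell E°cell = 0, since both electrodes use the same couple.
The compartment with the higher Mg^2+(aq) concentration (2.4 M) acts as the cathode; ions are reduced there and produced at the dilute (0.0067 M) anode.
With n = 2, Ecell = −(0.0592/2)·log([dilute]/[conc]) = −(0.0592/2)·log(0.0067/2.4) = +0.076 V.

0.076 V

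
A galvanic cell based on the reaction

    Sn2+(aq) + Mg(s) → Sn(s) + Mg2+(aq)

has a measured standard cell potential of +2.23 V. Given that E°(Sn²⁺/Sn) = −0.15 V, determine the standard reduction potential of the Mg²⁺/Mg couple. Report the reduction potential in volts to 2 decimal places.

In the reaction as written the Sn²⁺/Sn couple is reduced (cathode) and Mg²⁺/Mg is oxidized (anode), so E°cell = E°(Sn²⁺/Sn) − E°(Mg²⁺/Mg).
E°(Mg²⁺/Mg) = E°(cathode) − E°cell = −0.15 − (+2.23) = −2.38 V.

−2.38 V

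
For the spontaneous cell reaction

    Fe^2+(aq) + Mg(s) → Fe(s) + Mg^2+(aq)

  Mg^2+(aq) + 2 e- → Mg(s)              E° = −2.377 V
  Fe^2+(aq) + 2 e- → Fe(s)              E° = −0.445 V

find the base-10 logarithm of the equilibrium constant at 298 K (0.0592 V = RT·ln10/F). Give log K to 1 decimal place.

The Fe²⁺/Fe couple is reduced (cathode); E°cell = −0.445 − (−2.377) = +1.932 V with n = 2.
At equilibrium E = 0, so log K = nE°cell / 0.0592 = (2)(+1.932) / 0.0592 = 65.3.

log K = 65.3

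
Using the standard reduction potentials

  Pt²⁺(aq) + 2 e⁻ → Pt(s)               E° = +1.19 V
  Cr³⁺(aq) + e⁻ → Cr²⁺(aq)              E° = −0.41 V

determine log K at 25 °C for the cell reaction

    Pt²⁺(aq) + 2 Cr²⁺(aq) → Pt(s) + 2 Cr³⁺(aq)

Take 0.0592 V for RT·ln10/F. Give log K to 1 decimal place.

log K = 54.1

The Pt²⁺/Pt couple is reduced (cathode); E°cell = +1.19 − (−0.41) = +1.60 V with n = 2.
At equilibrium E = 0, so log K = nE°cell / 0.0592 = (2)(+1.60) / 0.0592 = 54.1.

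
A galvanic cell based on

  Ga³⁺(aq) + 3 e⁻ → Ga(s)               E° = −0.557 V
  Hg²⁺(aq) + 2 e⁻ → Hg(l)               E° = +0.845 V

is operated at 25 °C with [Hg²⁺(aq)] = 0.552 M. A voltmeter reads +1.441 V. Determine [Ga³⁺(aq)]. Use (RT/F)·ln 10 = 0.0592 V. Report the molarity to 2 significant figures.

0.0043 M

Hg²⁺/Hg is the cathode (higher E°); E°cell = +0.845 − (−0.557) = +1.402 V with n = 6.
From the Nernst equation, log Q = n(E° − E)/0.0592 = 6·(+1.402 − (+1.441))/0.0592 = −3.953.
Balancing electrons gives 3 Hg²⁺(aq) + 2 Ga(s) → 3 Hg(l) + 2 Ga³⁺(aq); thus Q = [Ga³⁺(aq)]^2 / [Hg²⁺(aq)]^3.
Solving for the unknown gives log [Ga³⁺(aq)] = −2.364, so [Ga³⁺(aq)] ≈ 0.0043 M.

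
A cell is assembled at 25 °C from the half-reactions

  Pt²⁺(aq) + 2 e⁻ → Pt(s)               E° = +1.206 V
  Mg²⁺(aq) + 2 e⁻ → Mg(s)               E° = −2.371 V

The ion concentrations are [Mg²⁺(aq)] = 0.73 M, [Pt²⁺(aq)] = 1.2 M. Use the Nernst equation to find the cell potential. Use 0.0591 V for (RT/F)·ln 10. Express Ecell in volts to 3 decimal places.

Pt²⁺/Pt is reduced (cathode, E° = +1.206 V) and Mg²⁺/Mg is oxidized (anode).
E°cell = E°cat − E°an = +1.206 − (−2.371) = +3.577 V; n = 2.
For the overall reaction Pt²⁺(aq) + Mg(s) → Pt(s) + Mg²⁺(aq), Q = [Mg²⁺(aq)] / [Pt²⁺(aq)] = 0.608, giving log Q = −0.216.
By the Nernst equation, E = +3.577 − (0.0591/2)·(−0.216) = +3.583 V.

+3.583 V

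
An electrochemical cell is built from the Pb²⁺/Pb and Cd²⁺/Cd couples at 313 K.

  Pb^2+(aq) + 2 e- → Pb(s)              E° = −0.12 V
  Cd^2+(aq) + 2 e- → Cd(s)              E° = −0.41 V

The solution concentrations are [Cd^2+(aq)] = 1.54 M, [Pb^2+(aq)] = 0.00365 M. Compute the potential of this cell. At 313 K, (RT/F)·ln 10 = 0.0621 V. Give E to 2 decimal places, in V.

+0.21 V

Since E°(Pb²⁺/Pb) > E°(Cd²⁺/Cd), Pb²⁺/Pb serves as the cathode.
E°cell = E°cat − E°an = −0.12 − (−0.41) = +0.29 V; n = 2.
Balancing gives Pb^2+(aq) + Cd(s) → Pb(s) + Cd^2+(aq); hence Q = [Cd^2+(aq)] / [Pb^2+(aq)] = 422 (log Q = 2.625).
E = E° − (0.0621/n)·log Q = +0.29 − (0.0621/2)(2.625) = +0.21 V.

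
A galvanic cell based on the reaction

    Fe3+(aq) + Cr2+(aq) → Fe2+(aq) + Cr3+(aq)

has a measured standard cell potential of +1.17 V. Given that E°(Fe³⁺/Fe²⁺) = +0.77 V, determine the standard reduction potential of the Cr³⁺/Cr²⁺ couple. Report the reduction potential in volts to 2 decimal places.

In the reaction as written the Fe³⁺/Fe²⁺ couple is reduced (cathode) and Cr³⁺/Cr²⁺ is oxidized (anode), so E°cell = E°(Fe³⁺/Fe²⁺) − E°(Cr³⁺/Cr²⁺).
E°(Cr³⁺/Cr²⁺) = E°(cathode) − E°cell = +0.77 − (+1.17) = −0.40 V.

−0.40 V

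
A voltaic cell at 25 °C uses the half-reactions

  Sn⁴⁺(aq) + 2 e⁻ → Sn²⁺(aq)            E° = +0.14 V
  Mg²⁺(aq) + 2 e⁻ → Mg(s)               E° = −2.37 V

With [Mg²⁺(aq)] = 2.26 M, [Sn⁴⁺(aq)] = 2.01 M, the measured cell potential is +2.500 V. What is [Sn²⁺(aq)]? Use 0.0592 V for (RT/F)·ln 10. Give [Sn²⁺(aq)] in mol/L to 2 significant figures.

Sn⁴⁺/Sn²⁺ is the cathode (higher E°); E°cell = +0.14 − (−2.37) = +2.51 V with n = 2.
Since E = E° − (0.0592/n)·log Q, log Q = n(E° − E)/0.0592 = 0.338.
Balancing electrons gives Sn⁴⁺(aq) + Mg(s) → Sn²⁺(aq) + Mg²⁺(aq); thus Q = ([Sn²⁺(aq)]·[Mg²⁺(aq)]) / [Sn⁴⁺(aq)].
Substituting the known concentrations and solving, log [Sn²⁺(aq)] = 0.287 and [Sn²⁺(aq)] = 1.9 M.

1.9 M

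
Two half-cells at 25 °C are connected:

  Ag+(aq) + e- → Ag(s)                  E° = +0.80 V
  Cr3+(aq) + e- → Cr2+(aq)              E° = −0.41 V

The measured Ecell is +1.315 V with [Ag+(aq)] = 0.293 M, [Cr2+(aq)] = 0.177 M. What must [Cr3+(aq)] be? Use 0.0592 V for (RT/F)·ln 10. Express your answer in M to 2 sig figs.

Ag⁺/Ag is the cathode (higher E°); E°cell = +0.80 − (−0.41) = +1.21 V with n = 1.
Since E = E° − (0.0592/n)·log Q, log Q = n(E° − E)/0.0592 = −1.774.
Balancing electrons gives Ag+(aq) + Cr2+(aq) → Ag(s) + Cr3+(aq); thus Q = [Cr3+(aq)] / ([Ag+(aq)]·[Cr2+(aq)]).
Isolating [Cr3+(aq)] in Q = 10^{−1.774} yields log [Cr3+(aq)] = −3.059, i.e. 0.00087 M.

0.00087 M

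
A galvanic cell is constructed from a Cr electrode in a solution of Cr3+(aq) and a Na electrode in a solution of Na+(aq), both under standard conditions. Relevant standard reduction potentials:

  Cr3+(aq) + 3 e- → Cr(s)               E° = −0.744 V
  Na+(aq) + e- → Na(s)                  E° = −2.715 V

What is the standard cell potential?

+1.971 V

The Cr³⁺/Cr couple has the higher E°, so Cr ion is reduced (cathode) and Na is oxidized (anode).
E°cell = E°(cathode) − E°(anode) = −0.744 − (−2.715) = +1.971 V.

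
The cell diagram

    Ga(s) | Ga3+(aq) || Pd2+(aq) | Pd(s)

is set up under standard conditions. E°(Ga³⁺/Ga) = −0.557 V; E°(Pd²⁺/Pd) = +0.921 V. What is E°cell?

By convention the left-hand electrode in cell notation is the anode (oxidation) and the right-hand electrode is the cathode (reduction).
E°cell = E°(right) − E°(left) = +0.921 − (−0.557) = +1.478 V.

+1.478 V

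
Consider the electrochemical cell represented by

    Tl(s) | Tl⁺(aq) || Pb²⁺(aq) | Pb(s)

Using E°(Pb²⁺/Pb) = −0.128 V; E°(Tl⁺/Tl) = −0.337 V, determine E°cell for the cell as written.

+0.209 V

By convention the left-hand electrode in cell notation is the anode (oxidation) and the right-hand electrode is the cathode (reduction).
E°cell = E°(right) − E°(left) = −0.128 − (−0.337) = +0.209 V.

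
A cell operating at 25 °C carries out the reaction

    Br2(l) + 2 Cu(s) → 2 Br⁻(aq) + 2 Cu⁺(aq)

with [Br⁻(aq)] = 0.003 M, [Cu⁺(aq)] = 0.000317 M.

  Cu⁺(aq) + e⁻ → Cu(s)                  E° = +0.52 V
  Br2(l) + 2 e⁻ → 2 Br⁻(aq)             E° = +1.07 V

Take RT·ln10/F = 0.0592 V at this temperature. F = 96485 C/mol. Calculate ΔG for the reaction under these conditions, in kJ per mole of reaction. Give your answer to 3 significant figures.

E°cell = +1.07 − (+0.52) = +0.55 V; the balanced reaction transfers n = 2 electrons.
Q = [Br⁻(aq)]^2·[Cu⁺(aq)]^2 = 9.04×10^−13, so log Q = −12.044 and E = +0.55 − (0.0592/2)(−12.044) = +0.9065 V.
Finally ΔG = −nFE = −(2)(96485 C/mol)(+0.9065 V) = −175 kJ/mol.

−175 kJ/mol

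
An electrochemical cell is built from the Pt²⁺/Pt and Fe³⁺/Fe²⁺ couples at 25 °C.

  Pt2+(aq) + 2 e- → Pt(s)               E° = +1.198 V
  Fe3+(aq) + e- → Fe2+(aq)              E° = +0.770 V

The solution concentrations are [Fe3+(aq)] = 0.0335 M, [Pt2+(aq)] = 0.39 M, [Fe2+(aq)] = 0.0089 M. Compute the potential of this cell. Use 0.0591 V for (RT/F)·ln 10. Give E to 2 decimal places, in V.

Pt²⁺/Pt is reduced (cathode, E° = +1.198 V) and Fe³⁺/Fe²⁺ is oxidized (anode).
E°cell = +1.198 − (+0.770) = +0.428 V, with n = 2 electrons transferred.
For the overall reaction Pt2+(aq) + 2 Fe2+(aq) → Pt(s) + 2 Fe3+(aq), Q = [Fe3+(aq)]^2 / ([Pt2+(aq)]·[Fe2+(aq)]^2) = 36.3, giving log Q = 1.560.
E = E° − (0.0591/n)·log Q = +0.428 − (0.0591/2)(1.560) = +0.38 V.

+0.38 V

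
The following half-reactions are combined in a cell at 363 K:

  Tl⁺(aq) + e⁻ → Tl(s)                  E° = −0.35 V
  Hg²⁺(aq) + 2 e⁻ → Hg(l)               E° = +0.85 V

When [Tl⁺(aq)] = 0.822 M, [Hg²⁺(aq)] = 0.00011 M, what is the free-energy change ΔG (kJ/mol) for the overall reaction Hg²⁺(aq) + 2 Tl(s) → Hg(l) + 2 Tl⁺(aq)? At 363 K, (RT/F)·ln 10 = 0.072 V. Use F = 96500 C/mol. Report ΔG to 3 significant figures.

−205 kJ/mol

E°cell = +0.85 − (−0.35) = +1.20 V; the balanced reaction transfers n = 2 electrons.
The reaction quotient is [Tl⁺(aq)]^2 / [Hg²⁺(aq)] = 6.14×10^3; by Nernst, E = +1.20 − (0.072/2)(3.788) = +1.0636 V.
ΔG = −nFE = −(2)(96500)(+1.0636) J/mol = −205 kJ/mol.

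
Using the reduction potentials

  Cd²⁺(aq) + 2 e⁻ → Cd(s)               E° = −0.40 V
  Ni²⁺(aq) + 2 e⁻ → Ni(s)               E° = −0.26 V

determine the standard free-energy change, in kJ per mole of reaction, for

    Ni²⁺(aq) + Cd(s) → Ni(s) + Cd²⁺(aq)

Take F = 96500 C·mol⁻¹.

−27.0 kJ/mol

In the reaction as written Ni²⁺(aq) is reduced, so the Ni²⁺/Ni couple is the cathode and Cd²⁺/Cd is the anode.
E°cell = −0.26 − (−0.40) = +0.14 V; balancing electrons gives n = 2.
ΔG° = −nFE°cell = −(2)(96500)(+0.14) J/mol = −27.0 kJ/mol.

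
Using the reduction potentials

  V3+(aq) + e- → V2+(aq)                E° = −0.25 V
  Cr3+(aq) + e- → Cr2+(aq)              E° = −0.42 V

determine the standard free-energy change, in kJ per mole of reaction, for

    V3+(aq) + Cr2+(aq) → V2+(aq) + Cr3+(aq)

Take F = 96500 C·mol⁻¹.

−16.4 kJ/mol

In the reaction as written V3+(aq) is reduced, so the V³⁺/V²⁺ couple is the cathode and Cr³⁺/Cr²⁺ is the anode.
E°cell = −0.25 − (−0.42) = +0.17 V; balancing electrons gives n = 1.
ΔG° = −nFE°cell = −(1)(96500)(+0.17) J/mol = −16.4 kJ/mol.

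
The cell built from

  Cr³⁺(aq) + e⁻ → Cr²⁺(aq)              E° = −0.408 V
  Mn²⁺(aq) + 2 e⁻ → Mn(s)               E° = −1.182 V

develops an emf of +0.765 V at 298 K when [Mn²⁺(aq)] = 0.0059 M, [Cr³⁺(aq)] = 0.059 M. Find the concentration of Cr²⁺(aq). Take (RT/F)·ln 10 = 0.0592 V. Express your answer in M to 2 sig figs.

With Cr³⁺/Cr²⁺ at the cathode and Mn²⁺/Mn at the anode, E°cell = −0.408 − (−1.182) = +0.774 V (n = 2).
Since E = E° − (0.0592/n)·log Q, log Q = n(E° − E)/0.0592 = 0.304.
Balancing electrons gives 2 Cr³⁺(aq) + Mn(s) → 2 Cr²⁺(aq) + Mn²⁺(aq); thus Q = ([Cr²⁺(aq)]^2·[Mn²⁺(aq)]) / [Cr³⁺(aq)]^2.
Solving for the unknown gives log [Cr²⁺(aq)] = 0.037, so [Cr²⁺(aq)] ≈ 1.1 M.

1.1 M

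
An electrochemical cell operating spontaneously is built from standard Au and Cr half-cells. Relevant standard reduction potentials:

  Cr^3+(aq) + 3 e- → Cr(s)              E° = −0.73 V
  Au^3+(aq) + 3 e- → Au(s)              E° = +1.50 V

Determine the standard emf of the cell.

Of the two couples in this cell, the one with the more positive reduction potential is reduced at the cathode: here that is Au³⁺/Au (+1.50 V); Cr³⁺/Cr (−0.73 V) is the anode.
E°cell = E°(cathode) − E°(anode) = +1.50 − (−0.73) = +2.23 V.

+2.23 V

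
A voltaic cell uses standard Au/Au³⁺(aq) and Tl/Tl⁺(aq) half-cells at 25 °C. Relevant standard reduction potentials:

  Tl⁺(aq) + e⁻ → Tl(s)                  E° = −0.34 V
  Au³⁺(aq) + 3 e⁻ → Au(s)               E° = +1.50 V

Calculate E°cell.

The Au³⁺/Au couple has the higher E°, so Au ion is reduced (cathode) and Tl is oxidized (anode).
E°cell = E°(cathode) − E°(anode) = +1.50 − (−0.34) = +1.84 V.

+1.84 V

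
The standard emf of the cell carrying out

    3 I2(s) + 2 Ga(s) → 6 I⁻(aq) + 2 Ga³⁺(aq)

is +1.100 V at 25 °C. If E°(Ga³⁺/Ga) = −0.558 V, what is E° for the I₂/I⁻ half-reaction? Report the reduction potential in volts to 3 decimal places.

In the reaction as written the I₂/I⁻ couple is reduced (cathode) and Ga³⁺/Ga is oxidized (anode), so E°cell = E°(I₂/I⁻) − E°(Ga³⁺/Ga).
E°(I₂/I⁻) = E°cell + E°(anode) = +1.100 + (−0.558) = +0.542 V.

+0.542 V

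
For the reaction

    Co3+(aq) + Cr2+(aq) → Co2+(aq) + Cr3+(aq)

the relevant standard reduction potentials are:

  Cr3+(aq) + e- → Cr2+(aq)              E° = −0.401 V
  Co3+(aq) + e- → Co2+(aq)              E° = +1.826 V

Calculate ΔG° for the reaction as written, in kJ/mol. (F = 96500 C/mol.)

−215 kJ/mol

In the reaction as written Co3+(aq) is reduced, so the Co³⁺/Co²⁺ couple is the cathode and Cr³⁺/Cr²⁺ is the anode.
E°cell = +1.826 − (−0.401) = +2.227 V; balancing electrons gives n = 1.
ΔG° = −nFE°cell = −(1)(96500)(+2.227) J/mol = −215 kJ/mol.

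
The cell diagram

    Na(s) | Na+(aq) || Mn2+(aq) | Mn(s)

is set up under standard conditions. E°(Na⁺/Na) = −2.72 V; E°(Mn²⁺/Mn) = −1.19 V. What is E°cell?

+1.53 V

By convention the left-hand electrode in cell notation is the anode (oxidation) and the right-hand electrode is the cathode (reduction).
E°cell = E°(right) − E°(left) = −1.19 − (−2.72) = +1.53 V.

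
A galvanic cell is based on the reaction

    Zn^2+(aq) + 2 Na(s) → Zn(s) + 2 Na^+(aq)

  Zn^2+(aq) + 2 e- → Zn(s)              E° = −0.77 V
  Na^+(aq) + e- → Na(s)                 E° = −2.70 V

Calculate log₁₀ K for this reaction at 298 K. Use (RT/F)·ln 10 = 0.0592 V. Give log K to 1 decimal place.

The Zn²⁺/Zn couple is reduced (cathode); E°cell = −0.77 − (−2.70) = +1.93 V with n = 2.
At equilibrium E = 0, so log K = nE°cell / 0.0592 = (2)(+1.93) / 0.0592 = 65.2.

log K = 65.2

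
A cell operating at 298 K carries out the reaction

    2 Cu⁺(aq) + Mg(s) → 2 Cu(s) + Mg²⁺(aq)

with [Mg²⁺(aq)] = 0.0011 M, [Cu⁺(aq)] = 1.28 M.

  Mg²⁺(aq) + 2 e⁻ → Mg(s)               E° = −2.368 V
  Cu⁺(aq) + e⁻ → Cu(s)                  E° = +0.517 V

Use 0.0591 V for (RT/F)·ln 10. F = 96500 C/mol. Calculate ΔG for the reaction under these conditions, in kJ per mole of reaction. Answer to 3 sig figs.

−575 kJ/mol

With Cu⁺/Cu reduced at the cathode, E°cell = +0.517 − (−2.368) = +2.885 V and n = 2.
The reaction quotient is [Mg²⁺(aq)] / [Cu⁺(aq)]^2 = 0.000671; by Nernst, E = +2.885 − (0.0591/2)(−3.173) = +2.9788 V.
ΔG = −nFE = −(2)(96500)(+2.9788) J/mol = −575 kJ/mol.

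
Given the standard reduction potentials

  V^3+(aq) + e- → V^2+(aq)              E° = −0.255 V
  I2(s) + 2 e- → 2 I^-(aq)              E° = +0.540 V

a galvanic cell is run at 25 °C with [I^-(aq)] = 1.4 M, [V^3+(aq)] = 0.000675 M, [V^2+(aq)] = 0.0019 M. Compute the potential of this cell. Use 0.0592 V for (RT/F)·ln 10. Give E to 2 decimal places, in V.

+0.81 V

Since E°(I₂/I⁻) > E°(V³⁺/V²⁺), I₂/I⁻ serves as the cathode.
The standard potential is +0.540 − (−0.255) = +0.795 V and the balanced reaction transfers n = 2 electrons.
For the overall reaction I2(s) + 2 V^2+(aq) → 2 I^-(aq) + 2 V^3+(aq), Q = ([I^-(aq)]^2·[V^3+(aq)]^2) / [V^2+(aq)]^2 = 0.247, giving log Q = −0.607.
By the Nernst equation, E = +0.795 − (0.0592/2)·(−0.607) = +0.81 V.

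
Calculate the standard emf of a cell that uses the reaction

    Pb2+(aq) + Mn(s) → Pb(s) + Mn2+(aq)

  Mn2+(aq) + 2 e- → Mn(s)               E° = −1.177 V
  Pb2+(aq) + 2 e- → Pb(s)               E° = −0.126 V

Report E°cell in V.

Pb2+(aq) gains electrons, so the Pb²⁺/Pb couple is the cathode; the Mn²⁺/Mn couple is the anode.
E°cell = E°(cathode) − E°(anode) = −0.126 − (−1.177) = +1.051 V.

+1.051 V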